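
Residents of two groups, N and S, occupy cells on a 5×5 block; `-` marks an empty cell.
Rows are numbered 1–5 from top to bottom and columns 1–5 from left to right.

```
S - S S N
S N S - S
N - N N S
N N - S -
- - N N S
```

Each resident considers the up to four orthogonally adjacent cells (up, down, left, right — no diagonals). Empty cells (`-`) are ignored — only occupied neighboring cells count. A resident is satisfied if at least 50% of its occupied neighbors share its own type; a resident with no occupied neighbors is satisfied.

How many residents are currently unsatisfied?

(1,1)S 1/1 satisfied
(1,3)S 2/2 satisfied
(1,4)S 1/2 satisfied
(1,5)N 0/2 not
(2,1)S 1/3 not
(2,2)N 0/2 not
(2,3)S 1/3 not
(2,5)S 1/2 satisfied
(3,1)N 1/2 satisfied
(3,3)N 1/2 satisfied
(3,4)N 1/3 not
(3,5)S 1/2 satisfied
(4,1)N 2/2 satisfied
(4,2)N 1/1 satisfied
(4,4)S 0/2 not
(5,3)N 1/1 satisfied
(5,4)N 1/3 not
(5,5)S 0/1 not
Unsatisfied: (1,5), (2,1), (2,2), (2,3), (3,4), (4,4), (5,4), (5,5) — 8 in total.

8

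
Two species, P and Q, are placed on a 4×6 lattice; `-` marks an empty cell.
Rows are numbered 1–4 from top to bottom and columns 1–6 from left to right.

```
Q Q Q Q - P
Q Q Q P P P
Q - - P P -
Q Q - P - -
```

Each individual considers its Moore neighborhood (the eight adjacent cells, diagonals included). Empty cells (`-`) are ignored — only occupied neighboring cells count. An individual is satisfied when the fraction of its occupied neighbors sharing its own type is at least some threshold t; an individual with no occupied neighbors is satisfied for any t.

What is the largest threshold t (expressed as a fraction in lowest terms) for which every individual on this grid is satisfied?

1/2

Row 1: (1,1)Q 3/3 · (1,2)Q 5/5 · (1,3)Q 4/5 · (1,4)Q 2/4 · (1,6)P 2/2
Row 2: (2,1)Q 4/4 · (2,2)Q 6/6 · (2,3)Q 4/6 · (2,4)P 3/6 · (2,5)P 5/6 · (2,6)P 3/3
Row 3: (3,1)Q 4/4 · (3,4)P 4/5 · (3,5)P 5/5
Row 4: (4,1)Q 2/2 · (4,2)Q 2/2 · (4,4)P 2/2
The smallest same-type fraction is 2/4 at (1,4), which reduces to 1/2. Any threshold above that leaves this individual unsatisfied.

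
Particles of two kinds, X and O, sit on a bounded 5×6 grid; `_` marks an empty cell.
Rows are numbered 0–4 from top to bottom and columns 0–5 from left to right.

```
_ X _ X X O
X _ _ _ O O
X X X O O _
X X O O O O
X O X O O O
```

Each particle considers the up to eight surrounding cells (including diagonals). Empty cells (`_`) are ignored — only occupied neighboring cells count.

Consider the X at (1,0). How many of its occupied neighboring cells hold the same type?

Occupied neighbors of (1,0): (0,1)=X, (2,0)=X, (2,1)=X.
Same type (X): 3 of 3.

3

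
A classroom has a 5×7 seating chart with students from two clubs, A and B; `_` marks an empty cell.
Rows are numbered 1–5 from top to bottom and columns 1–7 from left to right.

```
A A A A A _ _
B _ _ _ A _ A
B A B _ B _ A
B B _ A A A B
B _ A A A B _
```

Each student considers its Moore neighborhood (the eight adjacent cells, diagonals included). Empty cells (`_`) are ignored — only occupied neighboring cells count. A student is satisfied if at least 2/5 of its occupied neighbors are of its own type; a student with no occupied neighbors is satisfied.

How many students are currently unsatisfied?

Row 1: (1,1)A 1/2 ✓ · (1,2)A 2/3 ✓ · (1,3)A 2/2 ✓ · (1,4)A 3/3 ✓ · (1,5)A 2/2 ✓
Row 2: (2,1)B 1/4 ✗ · (2,5)A 2/3 ✓ · (2,7)A 1/1 ✓
Row 3: (3,1)B 3/4 ✓ · (3,2)A 0/5 ✗ · (3,3)B 1/3 ✗ · (3,5)B 0/4 ✗ · (3,7)A 2/3 ✓
Row 4: (4,1)B 3/4 ✓ · (4,2)B 4/6 ✓ · (4,4)A 4/6 ✓ · (4,5)A 4/6 ✓ · (4,6)A 3/6 ✓ · (4,7)B 1/3 ✗
Row 5: (5,1)B 2/2 ✓ · (5,3)A 2/3 ✓ · (5,4)A 4/4 ✓ · (5,5)A 4/5 ✓ · (5,6)B 1/4 ✗
Unsatisfied: (2,1), (3,2), (3,3), (3,5), (4,7), (5,6) — 6 in total.

6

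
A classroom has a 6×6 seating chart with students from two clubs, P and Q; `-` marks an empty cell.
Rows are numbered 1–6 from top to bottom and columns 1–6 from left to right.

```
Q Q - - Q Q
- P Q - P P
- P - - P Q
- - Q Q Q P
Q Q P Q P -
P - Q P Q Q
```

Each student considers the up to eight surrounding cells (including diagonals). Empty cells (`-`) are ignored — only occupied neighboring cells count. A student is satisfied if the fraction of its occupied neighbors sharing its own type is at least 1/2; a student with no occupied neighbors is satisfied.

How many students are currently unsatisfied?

12

(1,1)Q 1/2 ✓
(1,2)Q 2/3 ✓
(1,5)Q 1/3 ✗
(1,6)Q 1/3 ✗
(2,2)P 1/4 ✗
(2,3)Q 1/3 ✗
(2,5)P 2/5 ✗
(2,6)P 2/5 ✗
(3,2)P 1/3 ✗
(3,5)P 3/6 ✓
(3,6)Q 1/5 ✗
(4,3)Q 3/5 ✓
(4,4)Q 3/6 ✓
(4,5)Q 3/6 ✓
(4,6)P 2/4 ✓
(5,1)Q 1/2 ✓
(5,2)Q 3/5 ✓
(5,3)P 1/6 ✗
(5,4)Q 5/8 ✓
(5,5)P 2/7 ✗
(6,1)P 0/2 ✗
(6,3)Q 2/4 ✓
(6,4)P 2/5 ✗
(6,5)Q 2/4 ✓
(6,6)Q 1/2 ✓
Unsatisfied: (1,5), (1,6), (2,2), (2,3), (2,5), (2,6), (3,2), (3,6), (5,3), (5,5), (6,1), (6,4) — 12 in total.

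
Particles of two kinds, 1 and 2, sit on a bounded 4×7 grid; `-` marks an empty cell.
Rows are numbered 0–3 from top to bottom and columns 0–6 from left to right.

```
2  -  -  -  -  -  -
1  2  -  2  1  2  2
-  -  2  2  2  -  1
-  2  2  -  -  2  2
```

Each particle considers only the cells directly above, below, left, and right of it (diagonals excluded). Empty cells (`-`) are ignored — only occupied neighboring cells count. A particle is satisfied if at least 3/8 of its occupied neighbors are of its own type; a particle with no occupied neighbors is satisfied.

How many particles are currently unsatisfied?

Row 0: (0,0)2 0/1 ✗
Row 1: (1,0)1 0/2 ✗ · (1,1)2 0/1 ✗ · (1,3)2 1/2 ✓ · (1,4)1 0/3 ✗ · (1,5)2 1/2 ✓ · (1,6)2 1/2 ✓
Row 2: (2,2)2 2/2 ✓ · (2,3)2 3/3 ✓ · (2,4)2 1/2 ✓ · (2,6)1 0/2 ✗
Row 3: (3,1)2 1/1 ✓ · (3,2)2 2/2 ✓ · (3,5)2 1/1 ✓ · (3,6)2 1/2 ✓
Unsatisfied: (0,0), (1,0), (1,1), (1,4), (2,6) — 5 in total.

5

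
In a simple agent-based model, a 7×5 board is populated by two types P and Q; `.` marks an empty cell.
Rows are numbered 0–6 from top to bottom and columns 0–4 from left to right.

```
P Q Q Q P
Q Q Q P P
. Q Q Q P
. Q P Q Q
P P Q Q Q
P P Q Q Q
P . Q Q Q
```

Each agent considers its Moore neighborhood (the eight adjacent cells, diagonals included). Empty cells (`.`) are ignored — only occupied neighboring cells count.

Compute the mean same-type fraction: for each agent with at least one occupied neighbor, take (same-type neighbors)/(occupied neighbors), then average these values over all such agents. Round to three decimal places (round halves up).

0.707

(0,0)P 0/3
(0,1)Q 4/5
(0,2)Q 4/5
(0,3)Q 2/5
(0,4)P 2/3
(1,0)Q 3/4
(1,1)Q 6/7
(1,2)Q 7/8
(1,3)P 3/8
(1,4)P 3/5
(2,1)Q 5/6
(2,2)Q 6/8
(2,3)Q 4/8
(2,4)P 2/5
(3,1)Q 3/6
(3,2)P 1/8
(3,3)Q 6/8
(3,4)Q 4/5
(4,0)P 3/4
(4,1)P 4/7
(4,2)Q 5/8
(4,3)Q 7/8
(4,4)Q 5/5
(5,0)P 4/4
(5,1)P 4/7
(5,2)Q 5/7
(5,3)Q 8/8
(5,4)Q 5/5
(6,0)P 2/2
(6,2)Q 3/4
(6,3)Q 5/5
(6,4)Q 3/3
Sum over 32 agents: 0/3 + 4/5 + 4/5 + 2/5 + 2/3 + 3/4 + 6/7 + 7/8 + 3/8 + 3/5 + 5/6 + 6/8 + 4/8 + 2/5 + 3/6 + 1/8 + 6/8 + 4/5 + 3/4 + 4/7 + 5/8 + 7/8 + 5/5 + 4/4 + 4/7 + 5/7 + 8/8 + 5/5 + 2/2 + 3/4 + 5/5 + 3/3 = 6339/280; mean = 6339/280 ÷ 32 = 6339/8960 = 0.707477… → 0.707.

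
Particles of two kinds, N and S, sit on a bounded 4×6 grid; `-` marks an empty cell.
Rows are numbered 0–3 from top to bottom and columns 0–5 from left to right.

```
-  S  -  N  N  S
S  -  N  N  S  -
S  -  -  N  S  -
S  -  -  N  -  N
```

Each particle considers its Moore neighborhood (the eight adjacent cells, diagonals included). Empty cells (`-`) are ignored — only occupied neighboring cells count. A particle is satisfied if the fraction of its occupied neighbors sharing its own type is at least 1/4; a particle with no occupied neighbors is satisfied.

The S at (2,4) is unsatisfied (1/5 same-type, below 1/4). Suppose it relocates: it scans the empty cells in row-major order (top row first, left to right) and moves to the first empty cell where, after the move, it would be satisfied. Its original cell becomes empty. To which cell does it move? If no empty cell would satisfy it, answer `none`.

(0,0)

Vacating (2,4). Empty cells in order:
  (0,0): 2/2 same-type → satisfied — stop here.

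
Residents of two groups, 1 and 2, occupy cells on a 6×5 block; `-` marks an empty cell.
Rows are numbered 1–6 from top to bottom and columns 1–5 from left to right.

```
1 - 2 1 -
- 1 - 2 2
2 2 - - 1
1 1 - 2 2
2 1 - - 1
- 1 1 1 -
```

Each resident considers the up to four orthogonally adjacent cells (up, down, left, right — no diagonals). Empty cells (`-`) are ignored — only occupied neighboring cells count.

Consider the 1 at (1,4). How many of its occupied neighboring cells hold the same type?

Occupied neighbors of (1,4): (2,4)=2, (1,3)=2.
Same type (1): 0 of 2.

0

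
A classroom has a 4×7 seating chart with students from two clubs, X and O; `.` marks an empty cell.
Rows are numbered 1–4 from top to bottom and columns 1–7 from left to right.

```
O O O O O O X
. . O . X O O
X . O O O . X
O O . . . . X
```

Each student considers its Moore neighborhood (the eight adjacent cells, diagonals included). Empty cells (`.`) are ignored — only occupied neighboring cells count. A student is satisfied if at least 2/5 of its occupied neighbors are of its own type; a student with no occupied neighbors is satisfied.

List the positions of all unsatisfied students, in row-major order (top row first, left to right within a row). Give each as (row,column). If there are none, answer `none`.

(1,7), (2,5), (3,1), (3,7)

(1,1)O 1/1 ✓
(1,2)O 3/3 ✓
(1,3)O 3/3 ✓
(1,4)O 3/4 ✓
(1,5)O 3/4 ✓
(1,6)O 3/5 ✓
(1,7)X 0/3 ✗
(2,3)O 5/5 ✓
(2,5)X 0/6 ✗
(2,6)O 4/7 ✓
(2,7)O 2/4 ✓
(3,1)X 0/2 ✗
(3,3)O 3/3 ✓
(3,4)O 3/4 ✓
(3,5)O 2/3 ✓
(3,7)X 1/3 ✗
(4,1)O 1/2 ✓
(4,2)O 2/3 ✓
(4,7)X 1/1 ✓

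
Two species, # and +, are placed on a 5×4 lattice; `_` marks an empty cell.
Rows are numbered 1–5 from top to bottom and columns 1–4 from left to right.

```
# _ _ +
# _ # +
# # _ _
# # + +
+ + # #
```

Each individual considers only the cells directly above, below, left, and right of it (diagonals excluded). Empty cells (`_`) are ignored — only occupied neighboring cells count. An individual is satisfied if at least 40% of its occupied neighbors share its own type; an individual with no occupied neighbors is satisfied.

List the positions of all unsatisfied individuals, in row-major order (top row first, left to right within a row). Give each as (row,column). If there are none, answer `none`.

Row 1: (1,1)# 1/1 ok · (1,4)+ 1/1 ok
Row 2: (2,1)# 2/2 ok · (2,3)# 0/1 unhappy · (2,4)+ 1/2 ok
Row 3: (3,1)# 3/3 ok · (3,2)# 2/2 ok
Row 4: (4,1)# 2/3 ok · (4,2)# 2/4 ok · (4,3)+ 1/3 unhappy · (4,4)+ 1/2 ok
Row 5: (5,1)+ 1/2 ok · (5,2)+ 1/3 unhappy · (5,3)# 1/3 unhappy · (5,4)# 1/2 ok

(2,3), (4,3), (5,2), (5,3)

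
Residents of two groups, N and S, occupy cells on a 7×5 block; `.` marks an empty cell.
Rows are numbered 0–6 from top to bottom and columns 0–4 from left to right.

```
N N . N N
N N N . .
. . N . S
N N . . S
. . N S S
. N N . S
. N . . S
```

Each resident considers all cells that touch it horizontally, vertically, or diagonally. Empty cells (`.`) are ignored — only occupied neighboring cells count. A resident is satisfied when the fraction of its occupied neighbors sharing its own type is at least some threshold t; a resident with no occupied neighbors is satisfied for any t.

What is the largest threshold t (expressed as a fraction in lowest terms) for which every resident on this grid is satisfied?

(0,0)N 3/3
(0,1)N 4/4
(0,3)N 2/2
(0,4)N 1/1
(1,0)N 3/3
(1,1)N 5/5
(1,2)N 4/4
(2,2)N 3/3
(2,4)S 1/1
(3,0)N 1/1
(3,1)N 3/3
(3,4)S 3/3
(4,2)N 3/4
(4,3)S 3/5
(4,4)S 3/3
(5,1)N 3/3
(5,2)N 3/4
(5,4)S 3/3
(6,1)N 2/2
(6,4)S 1/1
The smallest same-type fraction is 3/5 at (4,3), which reduces to 3/5. Any threshold above that leaves this resident unsatisfied.

3/5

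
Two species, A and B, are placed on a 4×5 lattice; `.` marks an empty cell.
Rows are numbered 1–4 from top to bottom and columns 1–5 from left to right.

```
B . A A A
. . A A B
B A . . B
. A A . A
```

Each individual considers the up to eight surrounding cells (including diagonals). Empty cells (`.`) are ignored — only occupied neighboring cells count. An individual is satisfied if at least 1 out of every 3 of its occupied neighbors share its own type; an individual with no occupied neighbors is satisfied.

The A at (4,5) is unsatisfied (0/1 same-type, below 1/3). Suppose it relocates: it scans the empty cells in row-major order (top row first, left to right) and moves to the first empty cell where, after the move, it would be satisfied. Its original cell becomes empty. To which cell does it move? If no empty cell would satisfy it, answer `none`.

(1,2)

Vacating (4,5). Empty cells in order:
  (1,2): 2/3 same-type → satisfied — stop here.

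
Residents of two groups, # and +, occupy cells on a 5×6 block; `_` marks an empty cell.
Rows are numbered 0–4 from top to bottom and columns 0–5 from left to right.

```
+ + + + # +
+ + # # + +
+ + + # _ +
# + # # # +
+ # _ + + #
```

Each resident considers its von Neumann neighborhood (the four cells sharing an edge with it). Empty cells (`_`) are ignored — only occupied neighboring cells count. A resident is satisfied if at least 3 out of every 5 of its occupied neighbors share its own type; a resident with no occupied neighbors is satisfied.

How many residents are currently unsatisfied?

17

Row 0: (0,0)+ 2/2 satisfied · (0,1)+ 3/3 satisfied · (0,2)+ 2/3 satisfied · (0,3)+ 1/3 not · (0,4)# 0/3 not · (0,5)+ 1/2 not
Row 1: (1,0)+ 3/3 satisfied · (1,1)+ 3/4 satisfied · (1,2)# 1/4 not · (1,3)# 2/4 not · (1,4)+ 1/3 not · (1,5)+ 3/3 satisfied
Row 2: (2,0)+ 2/3 satisfied · (2,1)+ 4/4 satisfied · (2,2)+ 1/4 not · (2,3)# 2/3 satisfied · (2,5)+ 2/2 satisfied
Row 3: (3,0)# 0/3 not · (3,1)+ 1/4 not · (3,2)# 1/3 not · (3,3)# 3/4 satisfied · (3,4)# 1/3 not · (3,5)+ 1/3 not
Row 4: (4,0)+ 0/2 not · (4,1)# 0/2 not · (4,3)+ 1/2 not · (4,4)+ 1/3 not · (4,5)# 0/2 not
Unsatisfied: (0,3), (0,4), (0,5), (1,2), (1,3), (1,4), (2,2), (3,0), (3,1), (3,2), (3,4), (3,5), (4,0), (4,1), (4,3), (4,4), (4,5) — 17 in total.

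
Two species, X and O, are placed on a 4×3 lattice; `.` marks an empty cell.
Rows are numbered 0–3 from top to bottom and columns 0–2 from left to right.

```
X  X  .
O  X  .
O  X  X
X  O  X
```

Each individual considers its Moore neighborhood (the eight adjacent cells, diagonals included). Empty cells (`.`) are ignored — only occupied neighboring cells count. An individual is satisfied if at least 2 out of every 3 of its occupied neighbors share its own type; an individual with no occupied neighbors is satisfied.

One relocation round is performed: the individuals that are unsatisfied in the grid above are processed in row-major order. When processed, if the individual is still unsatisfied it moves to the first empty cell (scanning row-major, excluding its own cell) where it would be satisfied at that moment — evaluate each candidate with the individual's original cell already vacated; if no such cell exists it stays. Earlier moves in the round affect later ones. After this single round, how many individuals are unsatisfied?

Initially unsatisfied (in order): (1,0), (2,0), (2,1), (3,0), (3,1).
  (1,0): no empty cell satisfies it; stays.
  (2,0): no empty cell satisfies it; stays.
  (2,1) → (0,2).
  (3,0) → (1,2).
  (3,1) → (3,0).
Resulting grid:
X X X
O X X
O . X
O . X
Unsatisfied now: (1,0).

1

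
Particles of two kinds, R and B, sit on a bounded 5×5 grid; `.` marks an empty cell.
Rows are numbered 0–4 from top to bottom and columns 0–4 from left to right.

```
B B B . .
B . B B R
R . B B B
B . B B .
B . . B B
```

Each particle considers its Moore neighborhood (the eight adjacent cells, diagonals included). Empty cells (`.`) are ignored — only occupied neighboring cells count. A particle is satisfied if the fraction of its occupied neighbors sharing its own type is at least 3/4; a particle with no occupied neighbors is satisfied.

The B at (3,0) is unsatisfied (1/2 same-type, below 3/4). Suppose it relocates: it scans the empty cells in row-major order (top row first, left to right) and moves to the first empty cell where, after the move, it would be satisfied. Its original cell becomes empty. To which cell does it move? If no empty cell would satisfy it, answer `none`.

(0,3)

Vacating (3,0). Empty cells in order:
  (0,3): 3/4 same-type → satisfied — stop here.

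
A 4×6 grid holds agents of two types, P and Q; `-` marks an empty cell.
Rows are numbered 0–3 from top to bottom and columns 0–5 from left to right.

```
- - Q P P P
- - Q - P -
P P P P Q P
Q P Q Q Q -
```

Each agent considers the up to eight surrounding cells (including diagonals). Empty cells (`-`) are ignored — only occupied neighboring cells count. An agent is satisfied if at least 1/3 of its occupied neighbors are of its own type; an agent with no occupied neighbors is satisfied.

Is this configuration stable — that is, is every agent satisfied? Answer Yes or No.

Row 0: (0,2)Q 1/2 ✓ · (0,3)P 2/4 ✓ · (0,4)P 3/3 ✓ · (0,5)P 2/2 ✓
Row 1: (1,2)Q 1/5 ✗ · (1,4)P 5/6 ✓
Row 2: (2,0)P 2/3 ✓ · (2,1)P 3/6 ✓ · (2,2)P 3/6 ✓ · (2,3)P 2/7 ✗ · (2,4)Q 2/5 ✓ · (2,5)P 1/3 ✓
Row 3: (3,0)Q 0/3 ✗ · (3,1)P 3/5 ✓ · (3,2)Q 1/5 ✗ · (3,3)Q 3/5 ✓ · (3,4)Q 2/4 ✓
For instance (1,2) has only 1/5 same-type neighbors, below 1/3.

No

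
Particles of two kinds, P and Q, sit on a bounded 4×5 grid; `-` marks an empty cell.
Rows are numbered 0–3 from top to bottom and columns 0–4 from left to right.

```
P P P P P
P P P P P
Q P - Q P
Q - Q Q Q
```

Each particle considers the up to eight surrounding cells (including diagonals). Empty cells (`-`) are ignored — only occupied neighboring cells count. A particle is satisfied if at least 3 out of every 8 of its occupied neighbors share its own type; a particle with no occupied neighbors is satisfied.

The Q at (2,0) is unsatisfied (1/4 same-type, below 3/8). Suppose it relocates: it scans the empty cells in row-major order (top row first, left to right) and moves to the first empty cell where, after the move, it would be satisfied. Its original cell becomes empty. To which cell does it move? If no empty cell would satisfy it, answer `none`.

Vacating (2,0). Empty cells in order:
  (2,2): 3/7 same-type → satisfied — stop here.

(2,2)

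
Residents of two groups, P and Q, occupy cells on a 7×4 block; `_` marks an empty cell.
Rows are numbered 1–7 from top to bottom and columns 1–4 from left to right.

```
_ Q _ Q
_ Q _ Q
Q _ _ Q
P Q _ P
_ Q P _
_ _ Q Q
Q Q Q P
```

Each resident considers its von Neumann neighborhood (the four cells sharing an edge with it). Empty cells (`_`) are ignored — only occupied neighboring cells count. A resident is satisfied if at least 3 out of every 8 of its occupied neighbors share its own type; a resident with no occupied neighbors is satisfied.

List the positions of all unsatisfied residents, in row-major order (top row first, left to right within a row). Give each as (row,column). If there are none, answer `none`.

(3,1), (4,1), (4,4), (5,3), (7,4)

(1,2)Q 1/1 ✓
(1,4)Q 1/1 ✓
(2,2)Q 1/1 ✓
(2,4)Q 2/2 ✓
(3,1)Q 0/1 ✗
(3,4)Q 1/2 ✓
(4,1)P 0/2 ✗
(4,2)Q 1/2 ✓
(4,4)P 0/1 ✗
(5,2)Q 1/2 ✓
(5,3)P 0/2 ✗
(6,3)Q 2/3 ✓
(6,4)Q 1/2 ✓
(7,1)Q 1/1 ✓
(7,2)Q 2/2 ✓
(7,3)Q 2/3 ✓
(7,4)P 0/2 ✗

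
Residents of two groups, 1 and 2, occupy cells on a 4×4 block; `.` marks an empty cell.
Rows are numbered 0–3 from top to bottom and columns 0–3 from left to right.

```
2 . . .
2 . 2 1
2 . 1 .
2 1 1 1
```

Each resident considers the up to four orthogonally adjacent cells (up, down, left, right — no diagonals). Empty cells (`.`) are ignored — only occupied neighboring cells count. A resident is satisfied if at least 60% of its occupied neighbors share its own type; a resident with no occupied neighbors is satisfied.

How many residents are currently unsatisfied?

Row 0: (0,0)2 1/1 satisfied
Row 1: (1,0)2 2/2 satisfied · (1,2)2 0/2 not · (1,3)1 0/1 not
Row 2: (2,0)2 2/2 satisfied · (2,2)1 1/2 not
Row 3: (3,0)2 1/2 not · (3,1)1 1/2 not · (3,2)1 3/3 satisfied · (3,3)1 1/1 satisfied
Unsatisfied: (1,2), (1,3), (2,2), (3,0), (3,1) — 5 in total.

5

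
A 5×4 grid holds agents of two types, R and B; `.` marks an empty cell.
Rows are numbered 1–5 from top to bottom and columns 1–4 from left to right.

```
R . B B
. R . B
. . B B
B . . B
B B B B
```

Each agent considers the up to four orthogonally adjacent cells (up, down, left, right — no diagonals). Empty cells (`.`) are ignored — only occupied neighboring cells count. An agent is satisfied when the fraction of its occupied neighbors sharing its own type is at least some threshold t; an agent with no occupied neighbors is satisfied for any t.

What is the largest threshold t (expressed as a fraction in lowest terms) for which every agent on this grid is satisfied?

1/1

Row 1: (1,1)R — no occupied neighbors · (1,3)B 1/1 · (1,4)B 2/2
Row 2: (2,2)R — no occupied neighbors · (2,4)B 2/2
Row 3: (3,3)B 1/1 · (3,4)B 3/3
Row 4: (4,1)B 1/1 · (4,4)B 2/2
Row 5: (5,1)B 2/2 · (5,2)B 2/2 · (5,3)B 2/2 · (5,4)B 2/2
The smallest same-type fraction is 1/1 at (1,3), which reduces to 1/1. Any threshold above that leaves this agent unsatisfied.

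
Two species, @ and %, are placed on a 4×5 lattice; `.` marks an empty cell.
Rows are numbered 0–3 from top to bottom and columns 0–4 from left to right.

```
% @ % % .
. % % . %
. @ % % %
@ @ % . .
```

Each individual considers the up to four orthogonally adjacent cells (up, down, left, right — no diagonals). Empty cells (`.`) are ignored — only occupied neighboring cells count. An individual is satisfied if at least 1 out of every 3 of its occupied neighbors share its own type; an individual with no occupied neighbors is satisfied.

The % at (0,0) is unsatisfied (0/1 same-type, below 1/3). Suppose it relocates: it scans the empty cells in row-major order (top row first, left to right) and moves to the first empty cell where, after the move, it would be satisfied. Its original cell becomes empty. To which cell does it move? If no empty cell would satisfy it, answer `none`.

Vacating (0,0). Empty cells in order:
  (0,4): 2/2 same-type → satisfied — stop here.

(0,4)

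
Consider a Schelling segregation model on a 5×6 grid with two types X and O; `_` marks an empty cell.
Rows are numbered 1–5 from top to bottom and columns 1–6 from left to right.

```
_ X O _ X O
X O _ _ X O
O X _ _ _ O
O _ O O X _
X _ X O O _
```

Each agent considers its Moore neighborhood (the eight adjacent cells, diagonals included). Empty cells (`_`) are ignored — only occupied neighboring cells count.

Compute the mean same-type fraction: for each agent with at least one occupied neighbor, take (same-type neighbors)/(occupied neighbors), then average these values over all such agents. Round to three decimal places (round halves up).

(1,2)X 1/3
(1,3)O 1/2
(1,5)X 1/3
(1,6)O 1/3
(2,1)X 2/4
(2,2)O 2/5
(2,5)X 1/4
(2,6)O 2/4
(3,1)O 2/4
(3,2)X 1/5
(3,6)O 1/3
(4,1)O 1/3
(4,3)O 2/4
(4,4)O 3/5
(4,5)X 0/4
(5,1)X 0/1
(5,3)X 0/3
(5,4)O 3/5
(5,5)O 2/3
Sum over 19 agents: 1/3 + 1/2 + 1/3 + 1/3 + 2/4 + 2/5 + 1/4 + 2/4 + 2/4 + 1/5 + 1/3 + 1/3 + 2/4 + 3/5 + 0/4 + 0/1 + 0/3 + 3/5 + 2/3 = 413/60; mean = 413/60 ÷ 19 = 413/1140 = 0.362280… → 0.362.

0.362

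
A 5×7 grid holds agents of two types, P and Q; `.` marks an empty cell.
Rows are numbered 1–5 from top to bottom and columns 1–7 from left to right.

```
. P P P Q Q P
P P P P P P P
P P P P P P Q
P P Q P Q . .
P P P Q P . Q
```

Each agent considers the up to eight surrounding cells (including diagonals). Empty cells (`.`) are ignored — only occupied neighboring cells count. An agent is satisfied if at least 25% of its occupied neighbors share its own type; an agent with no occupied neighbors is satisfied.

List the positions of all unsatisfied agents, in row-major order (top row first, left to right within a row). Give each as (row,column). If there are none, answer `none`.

(1,5), (1,6), (3,7), (4,3), (4,5)

Row 1: (1,2)P 4/4 ok · (1,3)P 5/5 ok · (1,4)P 4/5 ok · (1,5)Q 1/5 unhappy · (1,6)Q 1/5 unhappy · (1,7)P 2/3 ok
Row 2: (2,1)P 4/4 ok · (2,2)P 7/7 ok · (2,3)P 8/8 ok · (2,4)P 7/8 ok · (2,5)P 6/8 ok · (2,6)P 5/8 ok · (2,7)P 3/5 ok
Row 3: (3,1)P 5/5 ok · (3,2)P 7/8 ok · (3,3)P 7/8 ok · (3,4)P 6/8 ok · (3,5)P 6/7 ok · (3,6)P 4/6 ok · (3,7)Q 0/3 unhappy
Row 4: (4,1)P 5/5 ok · (4,2)P 7/8 ok · (4,3)Q 1/8 unhappy · (4,4)P 5/8 ok · (4,5)Q 1/6 unhappy
Row 5: (5,1)P 3/3 ok · (5,2)P 4/5 ok · (5,3)P 3/5 ok · (5,4)Q 2/5 ok · (5,5)P 1/3 ok · (5,7)Q 0/0 ok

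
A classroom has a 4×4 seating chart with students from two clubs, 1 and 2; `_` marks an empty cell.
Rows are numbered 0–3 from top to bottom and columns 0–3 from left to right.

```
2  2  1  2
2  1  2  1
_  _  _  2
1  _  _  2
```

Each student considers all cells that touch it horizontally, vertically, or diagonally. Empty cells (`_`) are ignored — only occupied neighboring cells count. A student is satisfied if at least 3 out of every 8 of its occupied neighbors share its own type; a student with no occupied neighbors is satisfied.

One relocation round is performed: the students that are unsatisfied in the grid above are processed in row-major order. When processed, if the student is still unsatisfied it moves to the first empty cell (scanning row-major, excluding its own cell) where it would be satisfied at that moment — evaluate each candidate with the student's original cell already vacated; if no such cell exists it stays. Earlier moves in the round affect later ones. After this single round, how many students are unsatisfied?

Initially unsatisfied (in order): (0,3), (1,1), (1,3).
  (0,3) → (2,1).
  (1,1) → (0,3).
  (1,3): now satisfied by earlier moves; stays.
Resulting grid:
2 2 1 1
2 _ 2 1
_ 2 _ 2
1 _ _ 2
Unsatisfied now: (3,0).

1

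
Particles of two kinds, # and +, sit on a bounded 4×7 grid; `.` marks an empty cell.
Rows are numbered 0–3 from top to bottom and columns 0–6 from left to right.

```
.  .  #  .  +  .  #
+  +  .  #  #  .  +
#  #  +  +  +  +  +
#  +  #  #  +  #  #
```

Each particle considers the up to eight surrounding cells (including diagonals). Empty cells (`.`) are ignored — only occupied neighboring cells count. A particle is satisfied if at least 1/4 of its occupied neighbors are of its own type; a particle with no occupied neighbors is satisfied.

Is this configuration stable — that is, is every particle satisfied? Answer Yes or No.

(0,2)# 1/2 ok
(0,4)+ 0/2 unhappy
(0,6)# 0/1 unhappy
(1,0)+ 1/3 ok
(1,1)+ 2/5 ok
(1,3)# 2/6 ok
(1,4)# 1/5 unhappy
(1,6)+ 2/3 ok
(2,0)# 2/5 ok
(2,1)# 3/7 ok
(2,2)+ 3/7 ok
(2,3)+ 3/7 ok
(2,4)+ 3/7 ok
(2,5)+ 4/7 ok
(2,6)+ 2/4 ok
(3,0)# 2/3 ok
(3,1)+ 1/5 unhappy
(3,2)# 2/5 ok
(3,3)# 1/5 unhappy
(3,4)+ 3/5 ok
(3,5)# 1/5 unhappy
(3,6)# 1/3 ok
For instance (0,4) has only 0/2 same-type neighbors, below 1/4.

No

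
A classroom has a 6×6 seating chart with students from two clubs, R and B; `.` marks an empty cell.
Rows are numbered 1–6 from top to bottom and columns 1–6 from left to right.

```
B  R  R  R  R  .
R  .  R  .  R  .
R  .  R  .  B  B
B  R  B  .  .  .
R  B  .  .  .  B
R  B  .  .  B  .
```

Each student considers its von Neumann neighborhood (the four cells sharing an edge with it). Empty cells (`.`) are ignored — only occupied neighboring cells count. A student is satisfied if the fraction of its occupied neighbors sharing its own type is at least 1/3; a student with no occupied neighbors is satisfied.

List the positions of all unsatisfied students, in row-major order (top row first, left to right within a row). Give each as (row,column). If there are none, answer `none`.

(1,1), (4,1), (4,2), (4,3)

Row 1: (1,1)B 0/2 not · (1,2)R 1/2 satisfied · (1,3)R 3/3 satisfied · (1,4)R 2/2 satisfied · (1,5)R 2/2 satisfied
Row 2: (2,1)R 1/2 satisfied · (2,3)R 2/2 satisfied · (2,5)R 1/2 satisfied
Row 3: (3,1)R 1/2 satisfied · (3,3)R 1/2 satisfied · (3,5)B 1/2 satisfied · (3,6)B 1/1 satisfied
Row 4: (4,1)B 0/3 not · (4,2)R 0/3 not · (4,3)B 0/2 not
Row 5: (5,1)R 1/3 satisfied · (5,2)B 1/3 satisfied · (5,6)B 0/0 satisfied
Row 6: (6,1)R 1/2 satisfied · (6,2)B 1/2 satisfied · (6,5)B 0/0 satisfied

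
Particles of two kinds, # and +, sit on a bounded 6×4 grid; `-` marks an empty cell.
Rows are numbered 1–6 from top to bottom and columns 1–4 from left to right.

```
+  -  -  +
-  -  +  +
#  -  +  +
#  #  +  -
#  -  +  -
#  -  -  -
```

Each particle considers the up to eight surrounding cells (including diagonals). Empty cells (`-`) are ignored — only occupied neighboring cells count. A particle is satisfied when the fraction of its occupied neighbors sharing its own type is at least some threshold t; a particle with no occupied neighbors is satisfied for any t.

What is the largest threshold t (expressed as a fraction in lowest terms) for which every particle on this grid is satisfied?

Row 1: (1,1)+ — no occupied neighbors · (1,4)+ 2/2
Row 2: (2,3)+ 4/4 · (2,4)+ 4/4
Row 3: (3,1)# 2/2 · (3,3)+ 4/5 · (3,4)+ 4/4
Row 4: (4,1)# 3/3 · (4,2)# 3/6 · (4,3)+ 3/4
Row 5: (5,1)# 3/3 · (5,3)+ 1/2
Row 6: (6,1)# 1/1
The smallest same-type fraction is 3/6 at (4,2), which reduces to 1/2. Any threshold above that leaves this particle unsatisfied.

1/2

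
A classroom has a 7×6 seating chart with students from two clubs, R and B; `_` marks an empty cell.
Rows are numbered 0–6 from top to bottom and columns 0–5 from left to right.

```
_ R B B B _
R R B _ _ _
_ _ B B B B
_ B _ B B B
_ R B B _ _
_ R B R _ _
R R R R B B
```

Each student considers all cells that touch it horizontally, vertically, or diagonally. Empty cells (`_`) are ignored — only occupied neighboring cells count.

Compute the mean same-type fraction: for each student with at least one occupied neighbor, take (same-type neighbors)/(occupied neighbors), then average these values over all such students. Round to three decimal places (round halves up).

0.733

Row 0: (0,1)R 2/4 · (0,2)B 2/4 · (0,3)B 3/3 · (0,4)B 1/1
Row 1: (1,0)R 2/2 · (1,1)R 2/5 · (1,2)B 4/6
Row 2: (2,2)B 4/5 · (2,3)B 5/5 · (2,4)B 5/5 · (2,5)B 3/3
Row 3: (3,1)B 2/3 · (3,3)B 6/6 · (3,4)B 6/6 · (3,5)B 3/3
Row 4: (4,1)R 1/4 · (4,2)B 4/7 · (4,3)B 4/5
Row 5: (5,1)R 4/6 · (5,2)B 2/8 · (5,3)R 2/6
Row 6: (6,0)R 2/2 · (6,1)R 3/4 · (6,2)R 4/5 · (6,3)R 2/4 · (6,4)B 1/3 · (6,5)B 1/1
Sum over 27 students: 2/4 + 2/4 + 3/3 + 1/1 + 2/2 + 2/5 + 4/6 + 4/5 + 5/5 + 5/5 + 3/3 + 2/3 + 6/6 + 6/6 + 3/3 + 1/4 + 4/7 + 4/5 + 4/6 + 2/8 + 2/6 + 2/2 + 3/4 + 4/5 + 2/4 + 1/3 + 1/1 = 8311/420; mean = 8311/420 ÷ 27 = 8311/11340 = 0.732892… → 0.733.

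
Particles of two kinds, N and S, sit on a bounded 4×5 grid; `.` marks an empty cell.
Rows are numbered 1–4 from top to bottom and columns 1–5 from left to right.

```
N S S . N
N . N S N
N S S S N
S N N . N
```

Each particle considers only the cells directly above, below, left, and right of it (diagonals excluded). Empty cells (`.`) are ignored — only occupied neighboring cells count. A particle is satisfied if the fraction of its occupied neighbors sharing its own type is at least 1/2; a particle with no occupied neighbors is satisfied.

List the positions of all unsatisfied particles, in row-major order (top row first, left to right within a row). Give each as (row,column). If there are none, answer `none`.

(1,1)N 1/2 ✓
(1,2)S 1/2 ✓
(1,3)S 1/2 ✓
(1,5)N 1/1 ✓
(2,1)N 2/2 ✓
(2,3)N 0/3 ✗
(2,4)S 1/3 ✗
(2,5)N 2/3 ✓
(3,1)N 1/3 ✗
(3,2)S 1/3 ✗
(3,3)S 2/4 ✓
(3,4)S 2/3 ✓
(3,5)N 2/3 ✓
(4,1)S 0/2 ✗
(4,2)N 1/3 ✗
(4,3)N 1/2 ✓
(4,5)N 1/1 ✓

(2,3), (2,4), (3,1), (3,2), (4,1), (4,2)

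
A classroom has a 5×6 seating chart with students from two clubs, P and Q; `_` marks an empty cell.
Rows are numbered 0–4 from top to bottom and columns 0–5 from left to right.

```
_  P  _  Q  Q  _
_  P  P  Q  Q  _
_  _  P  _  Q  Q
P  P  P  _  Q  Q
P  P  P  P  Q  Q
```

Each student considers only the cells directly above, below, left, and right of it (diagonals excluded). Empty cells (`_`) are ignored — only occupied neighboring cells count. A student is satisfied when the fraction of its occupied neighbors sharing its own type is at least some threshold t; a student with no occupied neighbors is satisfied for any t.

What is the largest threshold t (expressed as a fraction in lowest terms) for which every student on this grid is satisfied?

Row 0: (0,1)P 1/1 · (0,3)Q 2/2 · (0,4)Q 2/2
Row 1: (1,1)P 2/2 · (1,2)P 2/3 · (1,3)Q 2/3 · (1,4)Q 3/3
Row 2: (2,2)P 2/2 · (2,4)Q 3/3 · (2,5)Q 2/2
Row 3: (3,0)P 2/2 · (3,1)P 3/3 · (3,2)P 3/3 · (3,4)Q 3/3 · (3,5)Q 3/3
Row 4: (4,0)P 2/2 · (4,1)P 3/3 · (4,2)P 3/3 · (4,3)P 1/2 · (4,4)Q 2/3 · (4,5)Q 2/2
The smallest same-type fraction is 1/2 at (4,3), which reduces to 1/2. Any threshold above that leaves this student unsatisfied.

1/2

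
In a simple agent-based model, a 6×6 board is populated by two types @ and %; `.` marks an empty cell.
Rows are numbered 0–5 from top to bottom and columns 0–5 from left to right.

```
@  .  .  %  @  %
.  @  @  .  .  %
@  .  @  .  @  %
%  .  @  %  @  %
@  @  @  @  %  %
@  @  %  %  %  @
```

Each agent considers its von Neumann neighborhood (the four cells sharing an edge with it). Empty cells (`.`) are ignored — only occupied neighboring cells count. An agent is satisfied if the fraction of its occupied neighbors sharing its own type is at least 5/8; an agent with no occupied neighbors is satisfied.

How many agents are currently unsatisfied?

(0,0)@ 0/0 ok
(0,3)% 0/1 unhappy
(0,4)@ 0/2 unhappy
(0,5)% 1/2 unhappy
(1,1)@ 1/1 ok
(1,2)@ 2/2 ok
(1,5)% 2/2 ok
(2,0)@ 0/1 unhappy
(2,2)@ 2/2 ok
(2,4)@ 1/2 unhappy
(2,5)% 2/3 ok
(3,0)% 0/2 unhappy
(3,2)@ 2/3 ok
(3,3)% 0/3 unhappy
(3,4)@ 1/4 unhappy
(3,5)% 2/3 ok
(4,0)@ 2/3 ok
(4,1)@ 3/3 ok
(4,2)@ 3/4 ok
(4,3)@ 1/4 unhappy
(4,4)% 2/4 unhappy
(4,5)% 2/3 ok
(5,0)@ 2/2 ok
(5,1)@ 2/3 ok
(5,2)% 1/3 unhappy
(5,3)% 2/3 ok
(5,4)% 2/3 ok
(5,5)@ 0/2 unhappy
Unsatisfied: (0,3), (0,4), (0,5), (2,0), (2,4), (3,0), (3,3), (3,4), (4,3), (4,4), (5,2), (5,5) — 12 in total.

12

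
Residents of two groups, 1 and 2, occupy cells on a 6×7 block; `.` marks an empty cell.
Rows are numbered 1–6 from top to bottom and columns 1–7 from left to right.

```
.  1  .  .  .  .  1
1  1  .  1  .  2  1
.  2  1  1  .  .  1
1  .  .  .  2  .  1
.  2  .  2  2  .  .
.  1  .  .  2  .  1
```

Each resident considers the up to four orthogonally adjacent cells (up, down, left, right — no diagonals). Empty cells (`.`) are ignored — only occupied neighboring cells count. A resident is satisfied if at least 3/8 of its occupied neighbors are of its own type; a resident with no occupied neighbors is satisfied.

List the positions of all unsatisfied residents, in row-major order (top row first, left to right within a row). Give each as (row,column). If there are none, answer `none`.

(1,2)1 1/1 ✓
(1,7)1 1/1 ✓
(2,1)1 1/1 ✓
(2,2)1 2/3 ✓
(2,4)1 1/1 ✓
(2,6)2 0/1 ✗
(2,7)1 2/3 ✓
(3,2)2 0/2 ✗
(3,3)1 1/2 ✓
(3,4)1 2/2 ✓
(3,7)1 2/2 ✓
(4,1)1 0/0 ✓
(4,5)2 1/1 ✓
(4,7)1 1/1 ✓
(5,2)2 0/1 ✗
(5,4)2 1/1 ✓
(5,5)2 3/3 ✓
(6,2)1 0/1 ✗
(6,5)2 1/1 ✓
(6,7)1 0/0 ✓

(2,6), (3,2), (5,2), (6,2)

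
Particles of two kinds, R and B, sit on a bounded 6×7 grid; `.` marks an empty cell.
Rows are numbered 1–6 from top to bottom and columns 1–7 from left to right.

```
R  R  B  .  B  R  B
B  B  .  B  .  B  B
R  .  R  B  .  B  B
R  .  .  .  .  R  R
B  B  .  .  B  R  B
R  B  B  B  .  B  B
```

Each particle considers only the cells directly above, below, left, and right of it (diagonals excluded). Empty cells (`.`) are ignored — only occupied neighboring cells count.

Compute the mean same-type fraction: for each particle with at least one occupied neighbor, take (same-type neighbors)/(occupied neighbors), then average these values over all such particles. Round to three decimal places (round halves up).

Row 1: (1,1)R 1/2 · (1,2)R 1/3 · (1,3)B 0/1 · (1,5)B 0/1 · (1,6)R 0/3 · (1,7)B 1/2
Row 2: (2,1)B 1/3 · (2,2)B 1/2 · (2,4)B 1/1 · (2,6)B 2/3 · (2,7)B 3/3
Row 3: (3,1)R 1/2 · (3,3)R 0/1 · (3,4)B 1/2 · (3,6)B 2/3 · (3,7)B 2/3
Row 4: (4,1)R 1/2 · (4,6)R 2/3 · (4,7)R 1/3
Row 5: (5,1)B 1/3 · (5,2)B 2/2 · (5,5)B 0/1 · (5,6)R 1/4 · (5,7)B 1/3
Row 6: (6,1)R 0/2 · (6,2)B 2/3 · (6,3)B 2/2 · (6,4)B 1/1 · (6,6)B 1/2 · (6,7)B 2/2
Sum over 30 particles: 1/2 + 1/3 + 0/1 + 0/1 + 0/3 + 1/2 + 1/3 + 1/2 + 1/1 + 2/3 + 3/3 + 1/2 + 0/1 + 1/2 + 2/3 + 2/3 + 1/2 + 2/3 + 1/3 + 1/3 + 2/2 + 0/1 + 1/4 + 1/3 + 0/2 + 2/3 + 2/2 + 1/1 + 1/2 + 2/2 = 59/4; mean = 59/4 ÷ 30 = 59/120 = 0.491666… → 0.492.

0.492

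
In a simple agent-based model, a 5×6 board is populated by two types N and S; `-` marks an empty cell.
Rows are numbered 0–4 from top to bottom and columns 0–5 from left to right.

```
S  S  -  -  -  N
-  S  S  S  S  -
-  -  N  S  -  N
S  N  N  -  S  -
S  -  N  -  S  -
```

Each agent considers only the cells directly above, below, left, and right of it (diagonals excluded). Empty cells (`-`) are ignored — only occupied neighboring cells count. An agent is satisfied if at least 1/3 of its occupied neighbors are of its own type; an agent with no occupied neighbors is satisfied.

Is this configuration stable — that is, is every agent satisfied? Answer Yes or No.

(0,0)S 1/1 ✓
(0,1)S 2/2 ✓
(0,5)N 0/0 ✓
(1,1)S 2/2 ✓
(1,2)S 2/3 ✓
(1,3)S 3/3 ✓
(1,4)S 1/1 ✓
(2,2)N 1/3 ✓
(2,3)S 1/2 ✓
(2,5)N 0/0 ✓
(3,0)S 1/2 ✓
(3,1)N 1/2 ✓
(3,2)N 3/3 ✓
(3,4)S 1/1 ✓
(4,0)S 1/1 ✓
(4,2)N 1/1 ✓
(4,4)S 1/1 ✓
All meet the threshold, so the configuration is stable.

Yes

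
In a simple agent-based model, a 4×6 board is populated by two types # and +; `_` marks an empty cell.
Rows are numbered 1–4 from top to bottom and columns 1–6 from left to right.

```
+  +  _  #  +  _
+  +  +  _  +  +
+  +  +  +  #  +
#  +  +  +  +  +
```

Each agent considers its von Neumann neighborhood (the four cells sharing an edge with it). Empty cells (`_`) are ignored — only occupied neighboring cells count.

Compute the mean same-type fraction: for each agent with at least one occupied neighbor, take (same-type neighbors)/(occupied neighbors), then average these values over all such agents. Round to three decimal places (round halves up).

0.738

(1,1)+ 2/2
(1,2)+ 2/2
(1,4)# 0/1
(1,5)+ 1/2
(2,1)+ 3/3
(2,2)+ 4/4
(2,3)+ 2/2
(2,5)+ 2/3
(2,6)+ 2/2
(3,1)+ 2/3
(3,2)+ 4/4
(3,3)+ 4/4
(3,4)+ 2/3
(3,5)# 0/4
(3,6)+ 2/3
(4,1)# 0/2
(4,2)+ 2/3
(4,3)+ 3/3
(4,4)+ 3/3
(4,5)+ 2/3
(4,6)+ 2/2
Sum over 21 agents: 2/2 + 2/2 + 0/1 + 1/2 + 3/3 + 4/4 + 2/2 + 2/3 + 2/2 + 2/3 + 4/4 + 4/4 + 2/3 + 0/4 + 2/3 + 0/2 + 2/3 + 3/3 + 3/3 + 2/3 + 2/2 = 31/2; mean = 31/2 ÷ 21 = 31/42 = 0.738095… → 0.738.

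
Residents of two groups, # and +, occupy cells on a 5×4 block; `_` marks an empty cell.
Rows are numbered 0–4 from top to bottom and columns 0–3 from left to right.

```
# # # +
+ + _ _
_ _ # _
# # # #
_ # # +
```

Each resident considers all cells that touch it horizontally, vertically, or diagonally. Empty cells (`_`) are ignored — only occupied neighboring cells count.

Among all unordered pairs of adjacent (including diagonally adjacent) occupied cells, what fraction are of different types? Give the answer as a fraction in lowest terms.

5/13

Scan each occupied cell's neighbors to the right and below (and the two forward diagonals) so each pair is counted once.
Row 0: #(0,0)–#(0,1)= #(0,0)–+(1,0)≠ #(0,0)–+(1,1)≠ #(0,1)–#(0,2)= #(0,1)–+(1,1)≠ #(0,1)–+(1,0)≠ #(0,2)–+(0,3)≠ #(0,2)–+(1,1)≠  → 6/8 unlike.
Row 1: +(1,0)–+(1,1)= +(1,1)–#(2,2)≠  → 1/2 unlike.
Row 2: #(2,2)–#(3,2)= #(2,2)–#(3,3)= #(2,2)–#(3,1)=  → 0/3 unlike.
Row 3: #(3,0)–#(3,1)= #(3,0)–#(4,1)= #(3,1)–#(3,2)= #(3,1)–#(4,1)= #(3,1)–#(4,2)= #(3,2)–#(3,3)= #(3,2)–#(4,2)= #(3,2)–+(4,3)≠ #(3,2)–#(4,1)= #(3,3)–+(4,3)≠ #(3,3)–#(4,2)=  → 2/11 unlike.
Row 4: #(4,1)–#(4,2)= #(4,2)–+(4,3)≠  → 1/2 unlike.
Total adjacent occupied pairs: 26; unlike-type pairs: 10.
10/26 reduces to 5/13.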